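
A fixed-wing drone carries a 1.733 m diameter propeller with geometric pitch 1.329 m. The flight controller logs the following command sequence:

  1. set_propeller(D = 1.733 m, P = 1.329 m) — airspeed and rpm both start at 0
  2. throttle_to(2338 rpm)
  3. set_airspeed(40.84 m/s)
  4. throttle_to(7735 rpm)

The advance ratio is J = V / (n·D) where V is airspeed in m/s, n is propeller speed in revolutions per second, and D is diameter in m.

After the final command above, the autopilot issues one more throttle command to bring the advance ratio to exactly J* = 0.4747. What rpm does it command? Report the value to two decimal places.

set_propeller: D = 1.733 m, P = 1.329 m (p = P/D = 0.766878); state ← (V=0, rpm=0)
throttle_to(2338): rpm ← 2338
set_airspeed(40.84): V ← 40.84 m/s
throttle_to(7735): rpm ← 7735
final state: V = 40.84 m/s, rpm = 7735 → n = rpm/60 = 128.916667 rev/s
target J* = 0.4747; solve J* = V/(n·D) for n: n = V/(J*·D) = 40.84/(0.4747 × 1.733) = 49.644134 rev/s
rpm = 60·n = 2978.648039

rpm = 2978.65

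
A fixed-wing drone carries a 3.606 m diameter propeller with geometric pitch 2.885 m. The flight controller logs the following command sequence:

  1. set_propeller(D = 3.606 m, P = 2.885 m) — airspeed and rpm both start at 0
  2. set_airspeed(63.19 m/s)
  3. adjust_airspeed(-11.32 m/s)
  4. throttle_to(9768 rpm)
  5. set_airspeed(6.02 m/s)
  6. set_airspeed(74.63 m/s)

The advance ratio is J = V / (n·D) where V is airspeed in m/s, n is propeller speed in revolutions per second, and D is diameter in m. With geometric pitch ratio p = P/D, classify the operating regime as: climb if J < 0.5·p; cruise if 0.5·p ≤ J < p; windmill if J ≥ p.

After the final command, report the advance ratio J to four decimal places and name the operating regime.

set_propeller: D = 3.606 m, P = 2.885 m (p = P/D = 0.800055); state ← (V=0, rpm=0)
set_airspeed(63.19): V ← 63.19 m/s
adjust_airspeed(-11.32): V ← 63.19 -11.32 = 51.87 m/s
throttle_to(9768): rpm ← 9768
set_airspeed(6.02): V ← 6.02 m/s
set_airspeed(74.63): V ← 74.63 m/s
final state: V = 74.63 m/s, rpm = 9768 → n = rpm/60 = 162.800000 rev/s
J = V / (n·D) = 74.63 / (162.800000 × 3.606) = 0.127126
regime bands: climb J<0.4000 | cruise [0.4000, 0.8001) | windmill J≥0.8001
J = 0.1271 → climb

J = 0.1271, regime = climb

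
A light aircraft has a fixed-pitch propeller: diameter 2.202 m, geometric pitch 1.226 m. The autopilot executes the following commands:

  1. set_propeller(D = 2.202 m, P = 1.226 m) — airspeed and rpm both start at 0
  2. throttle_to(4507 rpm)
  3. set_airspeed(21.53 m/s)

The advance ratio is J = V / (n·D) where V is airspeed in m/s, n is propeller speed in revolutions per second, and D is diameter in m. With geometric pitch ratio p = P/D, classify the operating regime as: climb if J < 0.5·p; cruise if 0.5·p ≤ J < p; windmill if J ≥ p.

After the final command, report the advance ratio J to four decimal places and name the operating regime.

set_propeller: D = 2.202 m, P = 1.226 m (p = P/D = 0.556767); state ← (V=0, rpm=0)
throttle_to(4507): rpm ← 4507
set_airspeed(21.53): V ← 21.53 m/s
final state: V = 21.53 m/s, rpm = 4507 → n = rpm/60 = 75.116667 rev/s
J = V / (n·D) = 21.53 / (75.116667 × 2.202) = 0.130164
regime bands: climb J<0.2784 | cruise [0.2784, 0.5568) | windmill J≥0.5568
J = 0.1302 → climb

J = 0.1302, regime = climb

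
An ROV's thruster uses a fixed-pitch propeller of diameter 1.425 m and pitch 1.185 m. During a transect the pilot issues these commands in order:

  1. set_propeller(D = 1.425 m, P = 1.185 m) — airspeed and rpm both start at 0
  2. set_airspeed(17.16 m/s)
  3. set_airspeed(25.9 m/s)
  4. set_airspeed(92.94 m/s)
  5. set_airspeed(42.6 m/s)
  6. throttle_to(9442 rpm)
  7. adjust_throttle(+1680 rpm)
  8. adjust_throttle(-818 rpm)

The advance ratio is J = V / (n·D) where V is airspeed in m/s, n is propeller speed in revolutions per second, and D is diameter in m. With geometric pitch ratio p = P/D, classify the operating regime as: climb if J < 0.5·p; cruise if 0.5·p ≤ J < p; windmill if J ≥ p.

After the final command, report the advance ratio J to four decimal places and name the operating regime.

set_propeller: D = 1.425 m, P = 1.185 m (p = P/D = 0.831579); state ← (V=0, rpm=0)
set_airspeed(17.16): V ← 17.16 m/s
set_airspeed(25.9): V ← 25.9 m/s
set_airspeed(92.94): V ← 92.94 m/s
set_airspeed(42.6): V ← 42.6 m/s
throttle_to(9442): rpm ← 9442
adjust_throttle(+1680): rpm ← 9442 +1680 = 11122
adjust_throttle(-818): rpm ← 11122 -818 = 10304
final state: V = 42.6 m/s, rpm = 10304 → n = rpm/60 = 171.733333 rev/s
J = V / (n·D) = 42.6 / (171.733333 × 1.425) = 0.174076
regime bands: climb J<0.4158 | cruise [0.4158, 0.8316) | windmill J≥0.8316
J = 0.1741 → climb

J = 0.1741, regime = climb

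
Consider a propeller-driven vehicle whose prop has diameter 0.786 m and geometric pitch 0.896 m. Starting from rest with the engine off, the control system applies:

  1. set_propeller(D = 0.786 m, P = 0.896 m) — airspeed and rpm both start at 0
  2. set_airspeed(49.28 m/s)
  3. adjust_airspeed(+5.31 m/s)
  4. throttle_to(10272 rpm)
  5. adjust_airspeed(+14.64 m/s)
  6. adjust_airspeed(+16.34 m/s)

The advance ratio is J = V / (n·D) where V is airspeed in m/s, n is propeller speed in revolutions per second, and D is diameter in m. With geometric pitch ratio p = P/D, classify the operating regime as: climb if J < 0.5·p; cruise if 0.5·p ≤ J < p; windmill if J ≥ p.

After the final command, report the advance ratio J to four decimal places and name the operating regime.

J = 0.6359, regime = cruise

set_propeller: D = 0.786 m, P = 0.896 m (p = P/D = 1.139949); state ← (V=0, rpm=0)
set_airspeed(49.28): V ← 49.28 m/s
adjust_airspeed(+5.31): V ← 49.28 +5.31 = 54.59 m/s
throttle_to(10272): rpm ← 10272
adjust_airspeed(+14.64): V ← 54.59 +14.64 = 69.23 m/s
adjust_airspeed(+16.34): V ← 69.23 +16.34 = 85.57 m/s
final state: V = 85.57 m/s, rpm = 10272 → n = rpm/60 = 171.200000 rev/s
J = V / (n·D) = 85.57 / (171.200000 × 0.786) = 0.635909
regime bands: climb J<0.5700 | cruise [0.5700, 1.1399) | windmill J≥1.1399
J = 0.6359 → cruise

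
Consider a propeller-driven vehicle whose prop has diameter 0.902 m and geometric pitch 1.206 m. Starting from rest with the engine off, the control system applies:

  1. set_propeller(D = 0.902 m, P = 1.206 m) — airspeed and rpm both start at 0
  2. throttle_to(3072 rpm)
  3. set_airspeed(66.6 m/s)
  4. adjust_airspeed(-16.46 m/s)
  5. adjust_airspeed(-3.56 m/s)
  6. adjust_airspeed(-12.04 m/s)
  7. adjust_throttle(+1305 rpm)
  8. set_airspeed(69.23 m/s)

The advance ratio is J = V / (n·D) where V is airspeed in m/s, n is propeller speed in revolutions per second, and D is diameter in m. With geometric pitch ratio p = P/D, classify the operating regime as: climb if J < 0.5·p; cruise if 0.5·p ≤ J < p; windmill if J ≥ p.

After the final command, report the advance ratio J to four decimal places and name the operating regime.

set_propeller: D = 0.902 m, P = 1.206 m (p = P/D = 1.337029); state ← (V=0, rpm=0)
throttle_to(3072): rpm ← 3072
set_airspeed(66.6): V ← 66.6 m/s
adjust_airspeed(-16.46): V ← 66.6 -16.46 = 50.14 m/s
adjust_airspeed(-3.56): V ← 50.14 -3.56 = 46.58 m/s
adjust_airspeed(-12.04): V ← 46.58 -12.04 = 34.54 m/s
adjust_throttle(+1305): rpm ← 3072 +1305 = 4377
set_airspeed(69.23): V ← 69.23 m/s
final state: V = 69.23 m/s, rpm = 4377 → n = rpm/60 = 72.950000 rev/s
J = V / (n·D) = 69.23 / (72.950000 × 0.902) = 1.052113
regime bands: climb J<0.6685 | cruise [0.6685, 1.3370) | windmill J≥1.3370
J = 1.0521 → cruise

J = 1.0521, regime = cruise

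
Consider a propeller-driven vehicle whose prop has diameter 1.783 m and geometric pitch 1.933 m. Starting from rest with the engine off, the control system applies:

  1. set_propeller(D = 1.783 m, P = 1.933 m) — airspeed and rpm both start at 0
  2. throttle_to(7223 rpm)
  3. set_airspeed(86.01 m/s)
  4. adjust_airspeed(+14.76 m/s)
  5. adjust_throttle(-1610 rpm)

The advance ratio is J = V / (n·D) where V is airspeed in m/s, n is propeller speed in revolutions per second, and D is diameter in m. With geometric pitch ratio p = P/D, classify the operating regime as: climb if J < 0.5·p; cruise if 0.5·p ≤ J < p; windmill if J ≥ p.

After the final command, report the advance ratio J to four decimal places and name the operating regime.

set_propeller: D = 1.783 m, P = 1.933 m (p = P/D = 1.084128); state ← (V=0, rpm=0)
throttle_to(7223): rpm ← 7223
set_airspeed(86.01): V ← 86.01 m/s
adjust_airspeed(+14.76): V ← 86.01 +14.76 = 100.77 m/s
adjust_throttle(-1610): rpm ← 7223 -1610 = 5613
final state: V = 100.77 m/s, rpm = 5613 → n = rpm/60 = 93.550000 rev/s
J = V / (n·D) = 100.77 / (93.550000 × 1.783) = 0.604138
regime bands: climb J<0.5421 | cruise [0.5421, 1.0841) | windmill J≥1.0841
J = 0.6041 → cruise

J = 0.6041, regime = cruise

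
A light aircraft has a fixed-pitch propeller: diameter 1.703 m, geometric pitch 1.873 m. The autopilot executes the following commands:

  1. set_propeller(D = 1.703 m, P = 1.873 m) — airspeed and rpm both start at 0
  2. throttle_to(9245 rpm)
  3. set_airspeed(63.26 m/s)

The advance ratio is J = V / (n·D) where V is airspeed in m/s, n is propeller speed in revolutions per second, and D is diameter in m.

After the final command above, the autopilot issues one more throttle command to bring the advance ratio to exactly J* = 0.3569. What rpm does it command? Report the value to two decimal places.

rpm = 6244.81

set_propeller: D = 1.703 m, P = 1.873 m (p = P/D = 1.099824); state ← (V=0, rpm=0)
throttle_to(9245): rpm ← 9245
set_airspeed(63.26): V ← 63.26 m/s
final state: V = 63.26 m/s, rpm = 9245 → n = rpm/60 = 154.083333 rev/s
target J* = 0.3569; solve J* = V/(n·D) for n: n = V/(J*·D) = 63.26/(0.3569 × 1.703) = 104.080170 rev/s
rpm = 60·n = 6244.810182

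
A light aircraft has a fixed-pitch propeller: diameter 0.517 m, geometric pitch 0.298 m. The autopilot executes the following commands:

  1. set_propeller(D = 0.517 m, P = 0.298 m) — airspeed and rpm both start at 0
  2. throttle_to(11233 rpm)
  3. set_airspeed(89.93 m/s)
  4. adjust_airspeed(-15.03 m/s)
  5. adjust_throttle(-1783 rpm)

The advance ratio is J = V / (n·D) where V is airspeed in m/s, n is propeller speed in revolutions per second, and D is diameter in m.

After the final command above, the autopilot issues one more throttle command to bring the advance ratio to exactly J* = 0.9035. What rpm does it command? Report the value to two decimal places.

set_propeller: D = 0.517 m, P = 0.298 m (p = P/D = 0.576402); state ← (V=0, rpm=0)
throttle_to(11233): rpm ← 11233
set_airspeed(89.93): V ← 89.93 m/s
adjust_airspeed(-15.03): V ← 89.93 -15.03 = 74.9 m/s
adjust_throttle(-1783): rpm ← 11233 -1783 = 9450
final state: V = 74.9 m/s, rpm = 9450 → n = rpm/60 = 157.500000 rev/s
target J* = 0.9035; solve J* = V/(n·D) for n: n = V/(J*·D) = 74.9/(0.9035 × 0.517) = 160.347841 rev/s
rpm = 60·n = 9620.870481

rpm = 9620.87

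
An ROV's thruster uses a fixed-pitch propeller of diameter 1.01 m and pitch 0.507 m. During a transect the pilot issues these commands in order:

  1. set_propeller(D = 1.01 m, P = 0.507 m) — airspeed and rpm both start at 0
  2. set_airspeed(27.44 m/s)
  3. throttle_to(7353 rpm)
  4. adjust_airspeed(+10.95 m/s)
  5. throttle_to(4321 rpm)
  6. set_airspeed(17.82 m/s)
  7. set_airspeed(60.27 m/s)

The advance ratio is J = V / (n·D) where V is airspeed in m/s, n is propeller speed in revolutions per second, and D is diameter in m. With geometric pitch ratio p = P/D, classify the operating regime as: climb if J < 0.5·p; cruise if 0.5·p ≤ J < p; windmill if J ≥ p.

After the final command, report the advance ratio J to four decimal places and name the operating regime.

J = 0.8286, regime = windmill

set_propeller: D = 1.01 m, P = 0.507 m (p = P/D = 0.501980); state ← (V=0, rpm=0)
set_airspeed(27.44): V ← 27.44 m/s
throttle_to(7353): rpm ← 7353
adjust_airspeed(+10.95): V ← 27.44 +10.95 = 38.39 m/s
throttle_to(4321): rpm ← 4321
set_airspeed(17.82): V ← 17.82 m/s
set_airspeed(60.27): V ← 60.27 m/s
final state: V = 60.27 m/s, rpm = 4321 → n = rpm/60 = 72.016667 rev/s
J = V / (n·D) = 60.27 / (72.016667 × 1.01) = 0.828604
regime bands: climb J<0.2510 | cruise [0.2510, 0.5020) | windmill J≥0.5020
J = 0.8286 → windmill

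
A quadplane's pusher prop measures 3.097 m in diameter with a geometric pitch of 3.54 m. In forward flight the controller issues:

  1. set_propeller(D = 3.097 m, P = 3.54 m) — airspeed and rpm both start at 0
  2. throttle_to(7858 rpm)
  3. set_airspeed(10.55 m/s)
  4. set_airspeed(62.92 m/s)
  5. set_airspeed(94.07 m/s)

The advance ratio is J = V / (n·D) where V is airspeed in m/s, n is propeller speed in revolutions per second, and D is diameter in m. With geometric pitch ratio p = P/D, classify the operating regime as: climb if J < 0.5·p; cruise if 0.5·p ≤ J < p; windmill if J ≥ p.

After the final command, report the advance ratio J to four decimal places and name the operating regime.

set_propeller: D = 3.097 m, P = 3.54 m (p = P/D = 1.143042); state ← (V=0, rpm=0)
throttle_to(7858): rpm ← 7858
set_airspeed(10.55): V ← 10.55 m/s
set_airspeed(62.92): V ← 62.92 m/s
set_airspeed(94.07): V ← 94.07 m/s
final state: V = 94.07 m/s, rpm = 7858 → n = rpm/60 = 130.966667 rev/s
J = V / (n·D) = 94.07 / (130.966667 × 3.097) = 0.231926
regime bands: climb J<0.5715 | cruise [0.5715, 1.1430) | windmill J≥1.1430
J = 0.2319 → climb

J = 0.2319, regime = climb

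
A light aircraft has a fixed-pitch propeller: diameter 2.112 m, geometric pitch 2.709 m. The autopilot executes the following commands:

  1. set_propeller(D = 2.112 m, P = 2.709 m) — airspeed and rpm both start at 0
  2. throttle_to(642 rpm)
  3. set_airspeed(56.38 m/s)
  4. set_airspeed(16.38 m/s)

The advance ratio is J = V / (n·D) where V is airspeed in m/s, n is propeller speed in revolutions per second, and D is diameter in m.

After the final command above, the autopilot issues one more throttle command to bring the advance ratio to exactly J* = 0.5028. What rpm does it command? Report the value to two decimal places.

set_propeller: D = 2.112 m, P = 2.709 m (p = P/D = 1.282670); state ← (V=0, rpm=0)
throttle_to(642): rpm ← 642
set_airspeed(56.38): V ← 56.38 m/s
set_airspeed(16.38): V ← 16.38 m/s
final state: V = 16.38 m/s, rpm = 642 → n = rpm/60 = 10.700000 rev/s
target J* = 0.5028; solve J* = V/(n·D) for n: n = V/(J*·D) = 16.38/(0.5028 × 2.112) = 15.424984 rev/s
rpm = 60·n = 925.499024

rpm = 925.50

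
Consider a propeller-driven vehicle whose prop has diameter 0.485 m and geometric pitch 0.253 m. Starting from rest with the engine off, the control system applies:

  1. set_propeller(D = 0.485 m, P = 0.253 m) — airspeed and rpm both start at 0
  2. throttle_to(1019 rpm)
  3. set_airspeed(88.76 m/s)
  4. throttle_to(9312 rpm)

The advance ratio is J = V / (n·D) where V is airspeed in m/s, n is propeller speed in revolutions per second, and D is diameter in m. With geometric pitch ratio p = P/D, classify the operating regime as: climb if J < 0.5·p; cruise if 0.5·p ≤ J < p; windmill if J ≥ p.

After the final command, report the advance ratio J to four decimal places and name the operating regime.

set_propeller: D = 0.485 m, P = 0.253 m (p = P/D = 0.521649); state ← (V=0, rpm=0)
throttle_to(1019): rpm ← 1019
set_airspeed(88.76): V ← 88.76 m/s
throttle_to(9312): rpm ← 9312
final state: V = 88.76 m/s, rpm = 9312 → n = rpm/60 = 155.200000 rev/s
J = V / (n·D) = 88.76 / (155.200000 × 0.485) = 1.179190
regime bands: climb J<0.2608 | cruise [0.2608, 0.5216) | windmill J≥0.5216
J = 1.1792 → windmill

J = 1.1792, regime = windmill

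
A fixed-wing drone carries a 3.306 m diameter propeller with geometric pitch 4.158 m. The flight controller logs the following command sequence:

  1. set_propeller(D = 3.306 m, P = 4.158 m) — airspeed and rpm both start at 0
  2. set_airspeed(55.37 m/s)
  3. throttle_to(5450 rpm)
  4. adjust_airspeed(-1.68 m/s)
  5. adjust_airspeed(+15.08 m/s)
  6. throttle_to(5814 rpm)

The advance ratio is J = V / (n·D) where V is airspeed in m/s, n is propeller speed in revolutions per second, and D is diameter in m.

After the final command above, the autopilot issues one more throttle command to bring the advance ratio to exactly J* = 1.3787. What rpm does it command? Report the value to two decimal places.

set_propeller: D = 3.306 m, P = 4.158 m (p = P/D = 1.257713); state ← (V=0, rpm=0)
set_airspeed(55.37): V ← 55.37 m/s
throttle_to(5450): rpm ← 5450
adjust_airspeed(-1.68): V ← 55.37 -1.68 = 53.69 m/s
adjust_airspeed(+15.08): V ← 53.69 +15.08 = 68.77 m/s
throttle_to(5814): rpm ← 5814
final state: V = 68.77 m/s, rpm = 5814 → n = rpm/60 = 96.900000 rev/s
target J* = 1.3787; solve J* = V/(n·D) for n: n = V/(J*·D) = 68.77/(1.3787 × 3.306) = 15.087817 rev/s
rpm = 60·n = 905.269003

rpm = 905.27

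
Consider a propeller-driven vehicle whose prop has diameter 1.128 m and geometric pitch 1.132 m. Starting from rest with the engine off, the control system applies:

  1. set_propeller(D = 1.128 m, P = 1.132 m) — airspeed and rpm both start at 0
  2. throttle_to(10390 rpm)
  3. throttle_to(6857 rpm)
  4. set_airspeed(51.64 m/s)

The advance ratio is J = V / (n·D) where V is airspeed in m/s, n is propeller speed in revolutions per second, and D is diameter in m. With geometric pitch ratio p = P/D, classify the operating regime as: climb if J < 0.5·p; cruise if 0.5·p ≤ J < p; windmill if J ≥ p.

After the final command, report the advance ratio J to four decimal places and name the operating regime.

J = 0.4006, regime = climb

set_propeller: D = 1.128 m, P = 1.132 m (p = P/D = 1.003546); state ← (V=0, rpm=0)
throttle_to(10390): rpm ← 10390
throttle_to(6857): rpm ← 6857
set_airspeed(51.64): V ← 51.64 m/s
final state: V = 51.64 m/s, rpm = 6857 → n = rpm/60 = 114.283333 rev/s
J = V / (n·D) = 51.64 / (114.283333 × 1.128) = 0.400585
regime bands: climb J<0.5018 | cruise [0.5018, 1.0035) | windmill J≥1.0035
J = 0.4006 → climb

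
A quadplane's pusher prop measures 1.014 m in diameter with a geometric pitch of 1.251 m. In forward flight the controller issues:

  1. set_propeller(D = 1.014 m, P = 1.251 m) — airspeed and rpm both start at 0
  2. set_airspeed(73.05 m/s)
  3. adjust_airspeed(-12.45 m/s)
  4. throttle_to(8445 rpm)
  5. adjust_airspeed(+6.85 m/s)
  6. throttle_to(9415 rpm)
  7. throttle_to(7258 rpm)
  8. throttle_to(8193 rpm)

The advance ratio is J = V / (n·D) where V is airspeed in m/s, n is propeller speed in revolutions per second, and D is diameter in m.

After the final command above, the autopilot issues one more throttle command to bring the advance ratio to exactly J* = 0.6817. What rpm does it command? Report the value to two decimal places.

set_propeller: D = 1.014 m, P = 1.251 m (p = P/D = 1.233728); state ← (V=0, rpm=0)
set_airspeed(73.05): V ← 73.05 m/s
adjust_airspeed(-12.45): V ← 73.05 -12.45 = 60.6 m/s
throttle_to(8445): rpm ← 8445
adjust_airspeed(+6.85): V ← 60.6 +6.85 = 67.45 m/s
throttle_to(9415): rpm ← 9415
throttle_to(7258): rpm ← 7258
throttle_to(8193): rpm ← 8193
final state: V = 67.45 m/s, rpm = 8193 → n = rpm/60 = 136.550000 rev/s
target J* = 0.6817; solve J* = V/(n·D) for n: n = V/(J*·D) = 67.45/(0.6817 × 1.014) = 97.577729 rev/s
rpm = 60·n = 5854.663724

rpm = 5854.66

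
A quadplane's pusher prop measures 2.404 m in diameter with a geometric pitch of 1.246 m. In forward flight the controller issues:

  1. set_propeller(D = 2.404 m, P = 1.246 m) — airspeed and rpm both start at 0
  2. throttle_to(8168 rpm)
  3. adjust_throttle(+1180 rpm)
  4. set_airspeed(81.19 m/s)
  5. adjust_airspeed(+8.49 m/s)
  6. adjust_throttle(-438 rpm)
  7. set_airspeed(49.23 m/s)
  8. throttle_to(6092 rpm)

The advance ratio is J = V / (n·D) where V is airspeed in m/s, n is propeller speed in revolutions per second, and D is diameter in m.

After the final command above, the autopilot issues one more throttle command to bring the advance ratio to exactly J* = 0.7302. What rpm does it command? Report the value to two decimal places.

set_propeller: D = 2.404 m, P = 1.246 m (p = P/D = 0.518303); state ← (V=0, rpm=0)
throttle_to(8168): rpm ← 8168
adjust_throttle(+1180): rpm ← 8168 +1180 = 9348
set_airspeed(81.19): V ← 81.19 m/s
adjust_airspeed(+8.49): V ← 81.19 +8.49 = 89.68 m/s
adjust_throttle(-438): rpm ← 9348 -438 = 8910
set_airspeed(49.23): V ← 49.23 m/s
throttle_to(6092): rpm ← 6092
final state: V = 49.23 m/s, rpm = 6092 → n = rpm/60 = 101.533333 rev/s
target J* = 0.7302; solve J* = V/(n·D) for n: n = V/(J*·D) = 49.23/(0.7302 × 2.404) = 28.044877 rev/s
rpm = 60·n = 1682.692636

rpm = 1682.69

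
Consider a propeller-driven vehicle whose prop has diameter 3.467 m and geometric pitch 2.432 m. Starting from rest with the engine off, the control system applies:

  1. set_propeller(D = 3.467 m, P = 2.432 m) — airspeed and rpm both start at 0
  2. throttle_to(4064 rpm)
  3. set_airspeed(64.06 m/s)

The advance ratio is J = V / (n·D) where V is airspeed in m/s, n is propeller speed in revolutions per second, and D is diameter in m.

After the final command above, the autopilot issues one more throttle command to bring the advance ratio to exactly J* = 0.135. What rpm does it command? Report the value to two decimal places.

set_propeller: D = 3.467 m, P = 2.432 m (p = P/D = 0.701471); state ← (V=0, rpm=0)
throttle_to(4064): rpm ← 4064
set_airspeed(64.06): V ← 64.06 m/s
final state: V = 64.06 m/s, rpm = 4064 → n = rpm/60 = 67.733333 rev/s
target J* = 0.135; solve J* = V/(n·D) for n: n = V/(J*·D) = 64.06/(0.135 × 3.467) = 136.867182 rev/s
rpm = 60·n = 8212.030894

rpm = 8212.03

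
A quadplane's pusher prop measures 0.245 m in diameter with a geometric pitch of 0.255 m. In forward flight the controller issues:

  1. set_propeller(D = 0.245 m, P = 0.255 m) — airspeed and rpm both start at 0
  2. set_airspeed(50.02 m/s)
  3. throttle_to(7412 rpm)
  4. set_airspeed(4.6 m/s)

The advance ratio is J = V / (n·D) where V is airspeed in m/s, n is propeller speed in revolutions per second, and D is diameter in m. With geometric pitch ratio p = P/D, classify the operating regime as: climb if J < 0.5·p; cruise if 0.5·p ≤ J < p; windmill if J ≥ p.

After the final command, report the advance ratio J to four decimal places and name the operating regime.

set_propeller: D = 0.245 m, P = 0.255 m (p = P/D = 1.040816); state ← (V=0, rpm=0)
set_airspeed(50.02): V ← 50.02 m/s
throttle_to(7412): rpm ← 7412
set_airspeed(4.6): V ← 4.6 m/s
final state: V = 4.6 m/s, rpm = 7412 → n = rpm/60 = 123.533333 rev/s
J = V / (n·D) = 4.6 / (123.533333 × 0.245) = 0.151987
regime bands: climb J<0.5204 | cruise [0.5204, 1.0408) | windmill J≥1.0408
J = 0.1520 → climb

J = 0.1520, regime = climb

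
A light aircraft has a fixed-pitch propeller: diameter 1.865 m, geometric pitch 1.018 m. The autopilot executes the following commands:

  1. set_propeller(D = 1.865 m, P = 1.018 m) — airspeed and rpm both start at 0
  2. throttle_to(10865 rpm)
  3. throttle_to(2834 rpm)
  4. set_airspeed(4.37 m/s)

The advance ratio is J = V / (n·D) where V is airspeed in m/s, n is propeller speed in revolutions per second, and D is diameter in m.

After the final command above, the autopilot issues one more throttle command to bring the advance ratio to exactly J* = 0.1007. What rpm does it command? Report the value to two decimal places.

rpm = 1396.13

set_propeller: D = 1.865 m, P = 1.018 m (p = P/D = 0.545845); state ← (V=0, rpm=0)
throttle_to(10865): rpm ← 10865
throttle_to(2834): rpm ← 2834
set_airspeed(4.37): V ← 4.37 m/s
final state: V = 4.37 m/s, rpm = 2834 → n = rpm/60 = 47.233333 rev/s
target J* = 0.1007; solve J* = V/(n·D) for n: n = V/(J*·D) = 4.37/(0.1007 × 1.865) = 23.268754 rev/s
rpm = 60·n = 1396.125247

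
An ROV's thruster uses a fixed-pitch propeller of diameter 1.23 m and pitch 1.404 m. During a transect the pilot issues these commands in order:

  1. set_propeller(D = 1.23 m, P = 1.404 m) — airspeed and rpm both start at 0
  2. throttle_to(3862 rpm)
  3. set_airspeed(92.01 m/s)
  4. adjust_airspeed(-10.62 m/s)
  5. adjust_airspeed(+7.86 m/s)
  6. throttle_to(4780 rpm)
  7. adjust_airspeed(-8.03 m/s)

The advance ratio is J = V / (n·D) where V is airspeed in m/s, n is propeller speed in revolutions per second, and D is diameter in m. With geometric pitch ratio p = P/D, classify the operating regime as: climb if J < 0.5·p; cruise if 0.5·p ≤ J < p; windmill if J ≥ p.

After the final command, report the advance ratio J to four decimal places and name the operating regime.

set_propeller: D = 1.23 m, P = 1.404 m (p = P/D = 1.141463); state ← (V=0, rpm=0)
throttle_to(3862): rpm ← 3862
set_airspeed(92.01): V ← 92.01 m/s
adjust_airspeed(-10.62): V ← 92.01 -10.62 = 81.39 m/s
adjust_airspeed(+7.86): V ← 81.39 +7.86 = 89.25 m/s
throttle_to(4780): rpm ← 4780
adjust_airspeed(-8.03): V ← 89.25 -8.03 = 81.22 m/s
final state: V = 81.22 m/s, rpm = 4780 → n = rpm/60 = 79.666667 rev/s
J = V / (n·D) = 81.22 / (79.666667 × 1.23) = 0.828860
regime bands: climb J<0.5707 | cruise [0.5707, 1.1415) | windmill J≥1.1415
J = 0.8289 → cruise

J = 0.8289, regime = cruise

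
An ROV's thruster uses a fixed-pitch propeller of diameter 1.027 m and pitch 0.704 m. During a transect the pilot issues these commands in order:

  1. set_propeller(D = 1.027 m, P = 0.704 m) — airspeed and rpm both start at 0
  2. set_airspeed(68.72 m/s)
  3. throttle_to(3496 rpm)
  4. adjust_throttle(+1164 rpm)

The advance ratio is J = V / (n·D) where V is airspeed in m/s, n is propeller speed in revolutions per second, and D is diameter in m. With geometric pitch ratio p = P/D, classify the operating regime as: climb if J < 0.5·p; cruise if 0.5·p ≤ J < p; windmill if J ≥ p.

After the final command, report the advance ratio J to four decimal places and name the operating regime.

J = 0.8615, regime = windmill

set_propeller: D = 1.027 m, P = 0.704 m (p = P/D = 0.685492); state ← (V=0, rpm=0)
set_airspeed(68.72): V ← 68.72 m/s
throttle_to(3496): rpm ← 3496
adjust_throttle(+1164): rpm ← 3496 +1164 = 4660
final state: V = 68.72 m/s, rpm = 4660 → n = rpm/60 = 77.666667 rev/s
J = V / (n·D) = 68.72 / (77.666667 × 1.027) = 0.861545
regime bands: climb J<0.3427 | cruise [0.3427, 0.6855) | windmill J≥0.6855
J = 0.8615 → windmill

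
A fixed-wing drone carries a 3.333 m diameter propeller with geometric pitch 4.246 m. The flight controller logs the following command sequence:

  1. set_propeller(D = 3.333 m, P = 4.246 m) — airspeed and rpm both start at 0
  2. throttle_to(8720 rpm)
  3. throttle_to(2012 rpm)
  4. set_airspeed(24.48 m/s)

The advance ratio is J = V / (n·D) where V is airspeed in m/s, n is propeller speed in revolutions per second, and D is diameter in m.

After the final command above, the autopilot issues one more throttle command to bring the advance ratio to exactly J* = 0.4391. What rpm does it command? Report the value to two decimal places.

set_propeller: D = 3.333 m, P = 4.246 m (p = P/D = 1.273927); state ← (V=0, rpm=0)
throttle_to(8720): rpm ← 8720
throttle_to(2012): rpm ← 2012
set_airspeed(24.48): V ← 24.48 m/s
final state: V = 24.48 m/s, rpm = 2012 → n = rpm/60 = 33.533333 rev/s
target J* = 0.4391; solve J* = V/(n·D) for n: n = V/(J*·D) = 24.48/(0.4391 × 3.333) = 16.726792 rev/s
rpm = 60·n = 1003.607535

rpm = 1003.61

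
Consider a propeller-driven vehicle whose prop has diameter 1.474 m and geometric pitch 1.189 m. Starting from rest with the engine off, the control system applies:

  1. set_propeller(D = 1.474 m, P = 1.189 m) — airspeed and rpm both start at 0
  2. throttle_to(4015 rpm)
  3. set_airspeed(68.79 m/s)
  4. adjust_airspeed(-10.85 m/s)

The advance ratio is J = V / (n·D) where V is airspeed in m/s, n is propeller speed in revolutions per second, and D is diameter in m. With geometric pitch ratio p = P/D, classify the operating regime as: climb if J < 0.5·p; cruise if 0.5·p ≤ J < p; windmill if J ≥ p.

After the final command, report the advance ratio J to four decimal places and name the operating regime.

set_propeller: D = 1.474 m, P = 1.189 m (p = P/D = 0.806649); state ← (V=0, rpm=0)
throttle_to(4015): rpm ← 4015
set_airspeed(68.79): V ← 68.79 m/s
adjust_airspeed(-10.85): V ← 68.79 -10.85 = 57.94 m/s
final state: V = 57.94 m/s, rpm = 4015 → n = rpm/60 = 66.916667 rev/s
J = V / (n·D) = 57.94 / (66.916667 × 1.474) = 0.587417
regime bands: climb J<0.4033 | cruise [0.4033, 0.8066) | windmill J≥0.8066
J = 0.5874 → cruise

J = 0.5874, regime = cruise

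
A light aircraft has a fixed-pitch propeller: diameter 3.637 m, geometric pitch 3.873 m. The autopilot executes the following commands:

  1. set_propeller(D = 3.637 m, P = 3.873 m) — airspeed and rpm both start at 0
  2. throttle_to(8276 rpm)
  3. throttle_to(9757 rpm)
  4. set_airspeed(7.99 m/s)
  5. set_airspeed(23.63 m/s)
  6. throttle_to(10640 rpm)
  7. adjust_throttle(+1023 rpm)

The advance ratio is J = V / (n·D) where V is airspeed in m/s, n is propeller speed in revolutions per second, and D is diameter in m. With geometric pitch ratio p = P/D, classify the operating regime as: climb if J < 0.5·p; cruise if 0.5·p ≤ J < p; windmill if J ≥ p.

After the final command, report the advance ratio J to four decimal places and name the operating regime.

set_propeller: D = 3.637 m, P = 3.873 m (p = P/D = 1.064889); state ← (V=0, rpm=0)
throttle_to(8276): rpm ← 8276
throttle_to(9757): rpm ← 9757
set_airspeed(7.99): V ← 7.99 m/s
set_airspeed(23.63): V ← 23.63 m/s
throttle_to(10640): rpm ← 10640
adjust_throttle(+1023): rpm ← 10640 +1023 = 11663
final state: V = 23.63 m/s, rpm = 11663 → n = rpm/60 = 194.383333 rev/s
J = V / (n·D) = 23.63 / (194.383333 × 3.637) = 0.033424
regime bands: climb J<0.5324 | cruise [0.5324, 1.0649) | windmill J≥1.0649
J = 0.0334 → climb

J = 0.0334, regime = climb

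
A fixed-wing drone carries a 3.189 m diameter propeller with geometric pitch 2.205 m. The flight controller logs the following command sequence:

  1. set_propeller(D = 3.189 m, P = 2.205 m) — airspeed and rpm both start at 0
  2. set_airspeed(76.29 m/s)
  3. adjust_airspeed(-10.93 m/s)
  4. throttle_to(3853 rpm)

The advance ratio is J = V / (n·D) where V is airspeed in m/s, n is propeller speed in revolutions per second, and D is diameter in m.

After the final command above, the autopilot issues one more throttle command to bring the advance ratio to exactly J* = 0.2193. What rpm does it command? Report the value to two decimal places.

rpm = 5607.51

set_propeller: D = 3.189 m, P = 2.205 m (p = P/D = 0.691439); state ← (V=0, rpm=0)
set_airspeed(76.29): V ← 76.29 m/s
adjust_airspeed(-10.93): V ← 76.29 -10.93 = 65.36 m/s
throttle_to(3853): rpm ← 3853
final state: V = 65.36 m/s, rpm = 3853 → n = rpm/60 = 64.216667 rev/s
target J* = 0.2193; solve J* = V/(n·D) for n: n = V/(J*·D) = 65.36/(0.2193 × 3.189) = 93.458519 rev/s
rpm = 60·n = 5607.511114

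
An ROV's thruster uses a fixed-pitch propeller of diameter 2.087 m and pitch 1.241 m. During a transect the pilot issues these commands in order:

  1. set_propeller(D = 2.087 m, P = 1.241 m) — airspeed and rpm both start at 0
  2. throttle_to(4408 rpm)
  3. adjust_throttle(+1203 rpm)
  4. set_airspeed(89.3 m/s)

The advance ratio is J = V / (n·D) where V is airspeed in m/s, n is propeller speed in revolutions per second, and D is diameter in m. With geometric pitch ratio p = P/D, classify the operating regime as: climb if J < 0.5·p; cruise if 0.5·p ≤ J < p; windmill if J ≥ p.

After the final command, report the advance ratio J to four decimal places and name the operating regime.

J = 0.4576, regime = cruise

set_propeller: D = 2.087 m, P = 1.241 m (p = P/D = 0.594633); state ← (V=0, rpm=0)
throttle_to(4408): rpm ← 4408
adjust_throttle(+1203): rpm ← 4408 +1203 = 5611
set_airspeed(89.3): V ← 89.3 m/s
final state: V = 89.3 m/s, rpm = 5611 → n = rpm/60 = 93.516667 rev/s
J = V / (n·D) = 89.3 / (93.516667 × 2.087) = 0.457552
regime bands: climb J<0.2973 | cruise [0.2973, 0.5946) | windmill J≥0.5946
J = 0.4576 → cruise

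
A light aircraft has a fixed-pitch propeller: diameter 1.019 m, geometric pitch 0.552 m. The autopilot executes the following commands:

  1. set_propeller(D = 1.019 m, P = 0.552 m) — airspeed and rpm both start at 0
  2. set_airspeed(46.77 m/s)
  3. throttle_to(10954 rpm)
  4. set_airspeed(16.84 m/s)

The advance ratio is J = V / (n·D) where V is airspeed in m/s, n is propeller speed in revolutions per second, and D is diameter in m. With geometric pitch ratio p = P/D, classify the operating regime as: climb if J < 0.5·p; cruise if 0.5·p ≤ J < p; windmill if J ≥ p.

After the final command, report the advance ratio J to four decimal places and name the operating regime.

J = 0.0905, regime = climb

set_propeller: D = 1.019 m, P = 0.552 m (p = P/D = 0.541708); state ← (V=0, rpm=0)
set_airspeed(46.77): V ← 46.77 m/s
throttle_to(10954): rpm ← 10954
set_airspeed(16.84): V ← 16.84 m/s
final state: V = 16.84 m/s, rpm = 10954 → n = rpm/60 = 182.566667 rev/s
J = V / (n·D) = 16.84 / (182.566667 × 1.019) = 0.090520
regime bands: climb J<0.2709 | cruise [0.2709, 0.5417) | windmill J≥0.5417
J = 0.0905 → climb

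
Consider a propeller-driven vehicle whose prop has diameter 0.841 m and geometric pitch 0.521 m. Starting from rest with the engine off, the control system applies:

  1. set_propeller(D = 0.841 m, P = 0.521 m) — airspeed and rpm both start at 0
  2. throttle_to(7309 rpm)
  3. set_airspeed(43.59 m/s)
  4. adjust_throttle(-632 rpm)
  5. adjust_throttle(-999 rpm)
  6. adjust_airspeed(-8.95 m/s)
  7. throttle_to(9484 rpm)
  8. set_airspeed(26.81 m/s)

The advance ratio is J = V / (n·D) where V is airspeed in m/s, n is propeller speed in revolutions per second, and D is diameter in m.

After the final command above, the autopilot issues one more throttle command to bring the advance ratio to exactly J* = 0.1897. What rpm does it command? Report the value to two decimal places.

set_propeller: D = 0.841 m, P = 0.521 m (p = P/D = 0.619501); state ← (V=0, rpm=0)
throttle_to(7309): rpm ← 7309
set_airspeed(43.59): V ← 43.59 m/s
adjust_throttle(-632): rpm ← 7309 -632 = 6677
adjust_throttle(-999): rpm ← 6677 -999 = 5678
adjust_airspeed(-8.95): V ← 43.59 -8.95 = 34.64 m/s
throttle_to(9484): rpm ← 9484
set_airspeed(26.81): V ← 26.81 m/s
final state: V = 26.81 m/s, rpm = 9484 → n = rpm/60 = 158.066667 rev/s
target J* = 0.1897; solve J* = V/(n·D) for n: n = V/(J*·D) = 26.81/(0.1897 × 0.841) = 168.048054 rev/s
rpm = 60·n = 10082.883231

rpm = 10082.88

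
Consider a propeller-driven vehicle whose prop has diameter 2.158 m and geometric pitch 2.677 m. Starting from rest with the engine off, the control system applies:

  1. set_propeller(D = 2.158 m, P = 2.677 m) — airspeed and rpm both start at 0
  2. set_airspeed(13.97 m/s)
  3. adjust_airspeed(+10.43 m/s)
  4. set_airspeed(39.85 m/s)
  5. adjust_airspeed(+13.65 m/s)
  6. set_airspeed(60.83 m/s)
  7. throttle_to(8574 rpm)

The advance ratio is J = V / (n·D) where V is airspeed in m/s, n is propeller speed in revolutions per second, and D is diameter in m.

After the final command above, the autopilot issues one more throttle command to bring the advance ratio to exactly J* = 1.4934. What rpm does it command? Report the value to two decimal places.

rpm = 1132.51

set_propeller: D = 2.158 m, P = 2.677 m (p = P/D = 1.240500); state ← (V=0, rpm=0)
set_airspeed(13.97): V ← 13.97 m/s
adjust_airspeed(+10.43): V ← 13.97 +10.43 = 24.4 m/s
set_airspeed(39.85): V ← 39.85 m/s
adjust_airspeed(+13.65): V ← 39.85 +13.65 = 53.5 m/s
set_airspeed(60.83): V ← 60.83 m/s
throttle_to(8574): rpm ← 8574
final state: V = 60.83 m/s, rpm = 8574 → n = rpm/60 = 142.900000 rev/s
target J* = 1.4934; solve J* = V/(n·D) for n: n = V/(J*·D) = 60.83/(1.4934 × 2.158) = 18.875142 rev/s
rpm = 60·n = 1132.508524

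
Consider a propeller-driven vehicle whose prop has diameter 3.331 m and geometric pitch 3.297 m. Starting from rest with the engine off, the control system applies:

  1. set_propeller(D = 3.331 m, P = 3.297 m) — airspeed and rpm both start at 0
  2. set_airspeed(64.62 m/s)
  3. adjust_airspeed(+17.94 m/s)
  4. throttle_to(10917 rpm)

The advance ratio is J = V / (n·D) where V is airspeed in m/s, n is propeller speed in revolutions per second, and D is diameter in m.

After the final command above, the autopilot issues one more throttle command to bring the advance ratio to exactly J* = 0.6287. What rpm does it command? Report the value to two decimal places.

rpm = 2365.39

set_propeller: D = 3.331 m, P = 3.297 m (p = P/D = 0.989793); state ← (V=0, rpm=0)
set_airspeed(64.62): V ← 64.62 m/s
adjust_airspeed(+17.94): V ← 64.62 +17.94 = 82.56 m/s
throttle_to(10917): rpm ← 10917
final state: V = 82.56 m/s, rpm = 10917 → n = rpm/60 = 181.950000 rev/s
target J* = 0.6287; solve J* = V/(n·D) for n: n = V/(J*·D) = 82.56/(0.6287 × 3.331) = 39.423174 rev/s
rpm = 60·n = 2365.390464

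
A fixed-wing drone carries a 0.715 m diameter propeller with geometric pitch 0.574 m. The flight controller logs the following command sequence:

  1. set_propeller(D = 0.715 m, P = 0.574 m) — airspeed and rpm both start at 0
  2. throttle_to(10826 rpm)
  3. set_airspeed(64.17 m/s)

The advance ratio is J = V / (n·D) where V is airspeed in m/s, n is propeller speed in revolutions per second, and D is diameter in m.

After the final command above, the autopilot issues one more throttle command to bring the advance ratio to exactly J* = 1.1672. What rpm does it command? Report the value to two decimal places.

rpm = 4613.52

set_propeller: D = 0.715 m, P = 0.574 m (p = P/D = 0.802797); state ← (V=0, rpm=0)
throttle_to(10826): rpm ← 10826
set_airspeed(64.17): V ← 64.17 m/s
final state: V = 64.17 m/s, rpm = 10826 → n = rpm/60 = 180.433333 rev/s
target J* = 1.1672; solve J* = V/(n·D) for n: n = V/(J*·D) = 64.17/(1.1672 × 0.715) = 76.891922 rev/s
rpm = 60·n = 4613.515340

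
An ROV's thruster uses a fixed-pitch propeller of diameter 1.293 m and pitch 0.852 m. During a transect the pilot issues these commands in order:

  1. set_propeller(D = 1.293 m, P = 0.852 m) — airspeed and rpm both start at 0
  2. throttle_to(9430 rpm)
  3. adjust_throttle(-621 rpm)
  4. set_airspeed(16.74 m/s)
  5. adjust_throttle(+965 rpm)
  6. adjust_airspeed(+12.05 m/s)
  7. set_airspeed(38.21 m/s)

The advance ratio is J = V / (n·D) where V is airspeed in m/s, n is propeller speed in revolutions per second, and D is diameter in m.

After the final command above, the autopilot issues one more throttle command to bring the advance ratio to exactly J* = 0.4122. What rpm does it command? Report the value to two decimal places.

set_propeller: D = 1.293 m, P = 0.852 m (p = P/D = 0.658933); state ← (V=0, rpm=0)
throttle_to(9430): rpm ← 9430
adjust_throttle(-621): rpm ← 9430 -621 = 8809
set_airspeed(16.74): V ← 16.74 m/s
adjust_throttle(+965): rpm ← 8809 +965 = 9774
adjust_airspeed(+12.05): V ← 16.74 +12.05 = 28.79 m/s
set_airspeed(38.21): V ← 38.21 m/s
final state: V = 38.21 m/s, rpm = 9774 → n = rpm/60 = 162.900000 rev/s
target J* = 0.4122; solve J* = V/(n·D) for n: n = V/(J*·D) = 38.21/(0.4122 × 1.293) = 71.691972 rev/s
rpm = 60·n = 4301.518309

rpm = 4301.52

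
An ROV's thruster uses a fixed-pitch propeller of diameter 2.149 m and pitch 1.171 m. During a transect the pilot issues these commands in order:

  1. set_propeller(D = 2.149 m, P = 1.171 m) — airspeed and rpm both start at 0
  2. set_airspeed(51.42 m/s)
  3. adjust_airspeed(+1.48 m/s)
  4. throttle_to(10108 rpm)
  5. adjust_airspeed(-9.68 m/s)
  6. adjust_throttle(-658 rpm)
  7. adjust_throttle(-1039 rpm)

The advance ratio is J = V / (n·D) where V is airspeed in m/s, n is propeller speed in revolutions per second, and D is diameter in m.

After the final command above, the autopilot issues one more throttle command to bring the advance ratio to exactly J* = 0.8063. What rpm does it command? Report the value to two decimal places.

set_propeller: D = 2.149 m, P = 1.171 m (p = P/D = 0.544905); state ← (V=0, rpm=0)
set_airspeed(51.42): V ← 51.42 m/s
adjust_airspeed(+1.48): V ← 51.42 +1.48 = 52.9 m/s
throttle_to(10108): rpm ← 10108
adjust_airspeed(-9.68): V ← 52.9 -9.68 = 43.22 m/s
adjust_throttle(-658): rpm ← 10108 -658 = 9450
adjust_throttle(-1039): rpm ← 9450 -1039 = 8411
final state: V = 43.22 m/s, rpm = 8411 → n = rpm/60 = 140.183333 rev/s
target J* = 0.8063; solve J* = V/(n·D) for n: n = V/(J*·D) = 43.22/(0.8063 × 2.149) = 24.943172 rev/s
rpm = 60·n = 1496.590340

rpm = 1496.59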